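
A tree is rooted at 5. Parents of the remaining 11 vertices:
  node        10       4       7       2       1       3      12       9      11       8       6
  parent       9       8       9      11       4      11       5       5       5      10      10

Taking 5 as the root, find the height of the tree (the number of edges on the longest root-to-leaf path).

5

A deepest node is 1, reached by 5-9-10-8-4-1.
That path has 5 edges, so the height is 5.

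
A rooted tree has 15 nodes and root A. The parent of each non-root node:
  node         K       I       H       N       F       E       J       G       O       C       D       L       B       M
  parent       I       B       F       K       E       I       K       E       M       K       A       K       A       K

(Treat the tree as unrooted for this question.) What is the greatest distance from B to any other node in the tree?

The node farthest from B is O (H also at distance 4), via B-I-K-M-O — 4 edges.

4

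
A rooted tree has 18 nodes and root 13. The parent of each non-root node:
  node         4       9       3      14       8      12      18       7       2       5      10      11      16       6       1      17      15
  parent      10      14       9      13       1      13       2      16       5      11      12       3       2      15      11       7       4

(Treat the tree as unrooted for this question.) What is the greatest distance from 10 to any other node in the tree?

11

The node farthest from 10 is 17, via 10-12-13-14-9-3-11-5-2-16-7-17 — 11 edges.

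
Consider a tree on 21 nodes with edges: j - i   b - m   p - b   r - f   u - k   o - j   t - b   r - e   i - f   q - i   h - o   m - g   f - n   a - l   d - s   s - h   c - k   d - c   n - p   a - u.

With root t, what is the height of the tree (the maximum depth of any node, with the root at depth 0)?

l sits deepest: t–b–p–n–f–i–j–o–h–s–d–c–k–u–a–l — 15 edges from the root.

15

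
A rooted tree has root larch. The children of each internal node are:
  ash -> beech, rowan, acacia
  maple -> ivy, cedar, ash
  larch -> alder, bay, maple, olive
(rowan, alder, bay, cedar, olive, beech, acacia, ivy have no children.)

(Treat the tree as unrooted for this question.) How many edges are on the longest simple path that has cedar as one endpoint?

A farthest node from cedar is rowan (acacia, bay, beech, alder, olive also at distance 3).
The path cedar–maple–ash–rowan has 3 edges.

3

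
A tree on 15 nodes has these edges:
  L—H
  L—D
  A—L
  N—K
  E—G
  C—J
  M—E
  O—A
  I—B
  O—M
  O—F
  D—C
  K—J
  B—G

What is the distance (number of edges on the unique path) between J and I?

The path is J–C–D–L–A–O–M–E–G–B–I, which has 10 edges.

10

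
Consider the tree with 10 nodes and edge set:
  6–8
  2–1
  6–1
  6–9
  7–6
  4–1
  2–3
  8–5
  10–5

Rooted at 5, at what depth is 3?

5–8–6–1–2–3 — 5 edges.

5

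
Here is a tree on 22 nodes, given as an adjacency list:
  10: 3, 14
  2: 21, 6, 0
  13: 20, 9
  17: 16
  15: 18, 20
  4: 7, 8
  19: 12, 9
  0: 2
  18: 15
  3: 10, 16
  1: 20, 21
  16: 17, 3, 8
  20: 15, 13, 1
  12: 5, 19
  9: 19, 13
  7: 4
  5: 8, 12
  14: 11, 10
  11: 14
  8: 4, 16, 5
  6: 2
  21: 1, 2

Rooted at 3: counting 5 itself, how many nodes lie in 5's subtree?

5's subtree: {5, 12, 19, 9, 13, 20, 1, 15, 21, 18, 2, 0, 6}, size 13.

13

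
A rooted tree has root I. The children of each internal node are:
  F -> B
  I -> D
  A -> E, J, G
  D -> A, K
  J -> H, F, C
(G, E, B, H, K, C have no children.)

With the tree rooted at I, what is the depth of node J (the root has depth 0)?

Climbing from J to the root: J–A–D–I. That's 3 steps.

3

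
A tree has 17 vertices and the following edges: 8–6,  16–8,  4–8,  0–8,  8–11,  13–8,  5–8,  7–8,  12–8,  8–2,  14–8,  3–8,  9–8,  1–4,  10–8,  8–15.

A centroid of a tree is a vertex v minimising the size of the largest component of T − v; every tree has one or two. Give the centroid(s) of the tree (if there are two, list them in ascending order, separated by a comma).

Removing 8 splits the tree into components of sizes 2, 1, 1, 1, 1, 1, 1, 1, 1, 1, 1, 1, 1, 1, 1; the largest is 2 ≤ ⌊17/2⌋ = 8.
Every other node leaves some component of size > 8, so the centroid is unique.

8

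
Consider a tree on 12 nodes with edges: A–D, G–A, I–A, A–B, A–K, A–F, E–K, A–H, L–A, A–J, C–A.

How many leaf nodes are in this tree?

The leaves are B, C, D, E, F, G, H, I, J, L.
That is 10 leaves.

10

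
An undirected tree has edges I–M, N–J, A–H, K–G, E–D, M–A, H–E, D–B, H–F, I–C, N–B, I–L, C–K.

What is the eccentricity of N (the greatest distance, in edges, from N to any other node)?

10

Distances from N peak at 10, attained at G.
N–B–D–E–H–A–M–I–C–K–G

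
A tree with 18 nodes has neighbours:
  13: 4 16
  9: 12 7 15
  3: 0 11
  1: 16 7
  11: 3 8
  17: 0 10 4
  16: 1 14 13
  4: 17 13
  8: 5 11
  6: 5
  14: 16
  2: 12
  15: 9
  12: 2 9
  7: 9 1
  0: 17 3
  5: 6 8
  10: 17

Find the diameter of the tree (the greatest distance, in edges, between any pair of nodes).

14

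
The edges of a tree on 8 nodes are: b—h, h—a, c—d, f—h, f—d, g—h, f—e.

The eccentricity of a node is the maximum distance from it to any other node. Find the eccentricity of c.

The node farthest from c is a (b, g also at distance 4), via c – d – f – h – a — 4 edges.

4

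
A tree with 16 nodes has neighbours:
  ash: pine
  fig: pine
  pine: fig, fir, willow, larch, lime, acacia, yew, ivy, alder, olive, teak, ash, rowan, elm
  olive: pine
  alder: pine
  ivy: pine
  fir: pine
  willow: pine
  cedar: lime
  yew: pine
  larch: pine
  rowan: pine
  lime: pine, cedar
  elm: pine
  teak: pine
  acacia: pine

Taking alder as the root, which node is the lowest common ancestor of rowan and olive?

Path rowan→root: rowan pine alder; path olive→root: olive pine alder.
First common node: pine.

pine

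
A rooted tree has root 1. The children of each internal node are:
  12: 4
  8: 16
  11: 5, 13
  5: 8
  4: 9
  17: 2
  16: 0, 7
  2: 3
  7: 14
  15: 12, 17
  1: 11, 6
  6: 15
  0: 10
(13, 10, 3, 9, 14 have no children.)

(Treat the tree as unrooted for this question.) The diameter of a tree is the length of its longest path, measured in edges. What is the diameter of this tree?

11

BFS from 3 reaches 10 last, at distance 11; BFS from 10 confirms no node is farther.
Path: 3–2–17–15–6–1–11–5–8–16–0–10.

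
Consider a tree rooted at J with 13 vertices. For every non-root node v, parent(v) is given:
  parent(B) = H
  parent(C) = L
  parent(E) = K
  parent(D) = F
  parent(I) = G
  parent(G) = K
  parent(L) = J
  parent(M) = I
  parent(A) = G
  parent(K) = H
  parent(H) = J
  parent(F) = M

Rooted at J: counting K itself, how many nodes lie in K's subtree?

Descendants of K (including itself): K, G, E, I, A, M, F, D. That's 8.

8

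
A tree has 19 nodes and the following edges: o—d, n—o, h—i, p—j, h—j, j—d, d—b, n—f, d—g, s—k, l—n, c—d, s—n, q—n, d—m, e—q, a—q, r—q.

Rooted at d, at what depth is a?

4

Path from d to a: d → o → n → q → a, which has 4 edges.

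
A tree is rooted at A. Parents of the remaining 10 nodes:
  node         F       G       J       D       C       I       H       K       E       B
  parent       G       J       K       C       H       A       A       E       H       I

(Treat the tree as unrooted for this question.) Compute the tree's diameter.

A longest path is B – I – A – H – E – K – J – G – F, with 8 edges.

8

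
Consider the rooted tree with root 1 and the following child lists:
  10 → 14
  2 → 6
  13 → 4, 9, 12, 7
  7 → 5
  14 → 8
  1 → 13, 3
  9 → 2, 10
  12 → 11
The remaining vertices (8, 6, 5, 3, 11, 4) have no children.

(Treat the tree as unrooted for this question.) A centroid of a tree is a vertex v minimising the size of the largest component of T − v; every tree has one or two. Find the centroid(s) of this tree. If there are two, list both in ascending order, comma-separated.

13

Removing 13 splits the tree into components of sizes 6, 2, 2, 2, 1; the largest is 6 ≤ ⌊14/2⌋ = 7.
No neighbour of 13 does as well, so 13 is the unique centroid.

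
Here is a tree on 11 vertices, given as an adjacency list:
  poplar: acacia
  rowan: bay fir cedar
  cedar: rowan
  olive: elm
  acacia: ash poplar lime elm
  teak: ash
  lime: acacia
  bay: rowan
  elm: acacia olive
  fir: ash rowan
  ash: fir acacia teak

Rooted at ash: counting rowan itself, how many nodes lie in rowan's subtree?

3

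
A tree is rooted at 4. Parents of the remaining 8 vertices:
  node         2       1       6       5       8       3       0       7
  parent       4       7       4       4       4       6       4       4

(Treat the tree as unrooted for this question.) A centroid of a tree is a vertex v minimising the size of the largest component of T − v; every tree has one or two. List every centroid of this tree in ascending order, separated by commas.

Removing 4 splits the tree into components of sizes 2, 2, 1, 1, 1, 1; the largest is 2 ≤ ⌊9/2⌋ = 4.
No neighbour of 4 does as well, so 4 is the unique centroid.

4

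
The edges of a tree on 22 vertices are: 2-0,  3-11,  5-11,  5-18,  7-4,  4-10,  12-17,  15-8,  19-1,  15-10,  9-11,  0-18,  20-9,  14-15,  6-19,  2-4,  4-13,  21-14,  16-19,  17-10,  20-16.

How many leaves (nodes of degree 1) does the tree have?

8

Exactly 8 nodes have a single neighbour: 1, 3, 6, 7, 8, 12, 13, 21.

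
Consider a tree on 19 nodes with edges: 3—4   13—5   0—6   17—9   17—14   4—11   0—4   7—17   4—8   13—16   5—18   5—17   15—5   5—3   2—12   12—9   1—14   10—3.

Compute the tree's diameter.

A longest path is 6 – 0 – 4 – 3 – 5 – 17 – 9 – 12 – 2, with 8 edges.

8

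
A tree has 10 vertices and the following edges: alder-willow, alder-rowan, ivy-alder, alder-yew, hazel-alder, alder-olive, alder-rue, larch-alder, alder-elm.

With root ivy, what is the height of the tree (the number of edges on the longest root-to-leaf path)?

yew sits deepest: ivy – alder – yew — 2 edges from the root.

2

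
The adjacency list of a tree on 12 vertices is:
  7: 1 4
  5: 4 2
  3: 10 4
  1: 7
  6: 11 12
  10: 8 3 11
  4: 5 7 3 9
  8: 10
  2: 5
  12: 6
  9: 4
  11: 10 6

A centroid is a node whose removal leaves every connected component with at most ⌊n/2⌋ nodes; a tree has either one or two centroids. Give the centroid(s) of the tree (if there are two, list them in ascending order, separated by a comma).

3, 4

If 4 is removed the pieces have sizes 6, 2, 2, 1, all ≤ ⌊12/2⌋ = 6.
Its neighbour 3 also leaves a largest component of size 6, so both are centroids.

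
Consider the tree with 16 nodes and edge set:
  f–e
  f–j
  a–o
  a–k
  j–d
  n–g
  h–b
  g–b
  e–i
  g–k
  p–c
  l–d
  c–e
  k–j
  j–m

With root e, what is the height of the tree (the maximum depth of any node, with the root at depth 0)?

6

The longest root-to-leaf path is e → f → j → k → g → b → h (6 edges).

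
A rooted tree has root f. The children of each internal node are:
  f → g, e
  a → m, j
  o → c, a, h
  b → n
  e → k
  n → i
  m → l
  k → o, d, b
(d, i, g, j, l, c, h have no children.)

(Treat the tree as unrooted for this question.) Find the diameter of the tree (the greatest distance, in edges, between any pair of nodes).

7

A longest path is l-m-a-o-k-e-f-g, with 7 edges.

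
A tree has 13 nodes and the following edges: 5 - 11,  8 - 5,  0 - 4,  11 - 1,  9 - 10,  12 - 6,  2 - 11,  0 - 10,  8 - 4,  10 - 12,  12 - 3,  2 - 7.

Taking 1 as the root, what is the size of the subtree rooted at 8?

The subtree rooted at 8 contains: 8, 4, 0, 10, 9, 12, 6, 3 — 8 nodes.

8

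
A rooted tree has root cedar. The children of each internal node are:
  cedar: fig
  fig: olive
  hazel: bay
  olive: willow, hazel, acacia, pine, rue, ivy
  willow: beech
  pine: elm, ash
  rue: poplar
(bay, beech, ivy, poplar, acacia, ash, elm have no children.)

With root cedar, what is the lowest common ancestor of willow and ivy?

olive

Path willow→root: willow olive fig cedar; path ivy→root: ivy olive fig cedar.
First common node: olive.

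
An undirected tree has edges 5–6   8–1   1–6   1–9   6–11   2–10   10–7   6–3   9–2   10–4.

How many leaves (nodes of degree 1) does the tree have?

6

Exactly 6 nodes have a single neighbour: 3, 4, 5, 7, 8, 11.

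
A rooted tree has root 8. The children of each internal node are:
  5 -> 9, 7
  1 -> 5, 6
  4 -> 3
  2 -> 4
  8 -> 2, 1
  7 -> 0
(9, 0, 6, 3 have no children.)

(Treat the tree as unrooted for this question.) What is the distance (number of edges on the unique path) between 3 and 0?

7

The path is 3 - 4 - 2 - 8 - 1 - 5 - 7 - 0, which has 7 edges.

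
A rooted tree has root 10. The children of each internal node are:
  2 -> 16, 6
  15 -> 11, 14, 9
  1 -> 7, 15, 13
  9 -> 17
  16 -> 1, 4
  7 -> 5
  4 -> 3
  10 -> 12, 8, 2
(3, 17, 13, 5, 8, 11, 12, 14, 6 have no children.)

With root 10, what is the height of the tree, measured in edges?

The longest root-to-leaf path is 10–2–16–1–15–9–17 (6 edges).

6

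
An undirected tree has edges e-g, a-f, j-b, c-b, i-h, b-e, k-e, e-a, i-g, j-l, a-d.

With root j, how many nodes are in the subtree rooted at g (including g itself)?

3

Descendants of g (including itself): g, i, h. That's 3.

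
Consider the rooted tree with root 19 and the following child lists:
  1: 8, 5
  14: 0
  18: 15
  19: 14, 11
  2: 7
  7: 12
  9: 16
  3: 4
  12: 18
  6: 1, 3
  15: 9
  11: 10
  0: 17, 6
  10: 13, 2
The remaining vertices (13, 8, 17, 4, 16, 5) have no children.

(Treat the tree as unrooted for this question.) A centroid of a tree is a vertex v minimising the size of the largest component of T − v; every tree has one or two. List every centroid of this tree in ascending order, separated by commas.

Removing 19 splits the tree into components of sizes 10, 9; the largest is 10 ≤ ⌊20/2⌋ = 10.
Its neighbour 11 also leaves a largest component of size 10, so both are centroids.

11, 19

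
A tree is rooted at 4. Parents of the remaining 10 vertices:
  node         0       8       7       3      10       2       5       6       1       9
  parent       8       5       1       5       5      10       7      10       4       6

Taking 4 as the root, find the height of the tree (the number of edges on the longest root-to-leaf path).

6

9 sits deepest: 4-1-7-5-10-6-9 — 6 edges from the root.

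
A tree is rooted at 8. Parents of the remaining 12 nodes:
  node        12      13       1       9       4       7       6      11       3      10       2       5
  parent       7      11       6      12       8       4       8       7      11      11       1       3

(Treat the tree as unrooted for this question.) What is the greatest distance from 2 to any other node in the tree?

8

A farthest node from 2 is 5.
The path 2 – 1 – 6 – 8 – 4 – 7 – 11 – 3 – 5 has 8 edges.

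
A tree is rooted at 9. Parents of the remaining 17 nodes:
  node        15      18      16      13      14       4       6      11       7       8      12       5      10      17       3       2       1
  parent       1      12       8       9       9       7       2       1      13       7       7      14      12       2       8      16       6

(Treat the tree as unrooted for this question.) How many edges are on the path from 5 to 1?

9

The path is 5 - 14 - 9 - 13 - 7 - 8 - 16 - 2 - 6 - 1, which has 9 edges.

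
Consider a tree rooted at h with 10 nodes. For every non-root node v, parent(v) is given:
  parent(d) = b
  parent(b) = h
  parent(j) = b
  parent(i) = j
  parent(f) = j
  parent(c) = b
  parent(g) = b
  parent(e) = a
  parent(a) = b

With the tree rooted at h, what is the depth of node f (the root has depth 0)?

3

Path from h to f: h – b – j – f, which has 3 edges.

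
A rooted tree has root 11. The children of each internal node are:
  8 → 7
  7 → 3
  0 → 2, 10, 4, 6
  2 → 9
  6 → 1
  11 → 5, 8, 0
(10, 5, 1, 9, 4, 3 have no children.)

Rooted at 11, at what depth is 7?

2

11–8–7 — 2 edges.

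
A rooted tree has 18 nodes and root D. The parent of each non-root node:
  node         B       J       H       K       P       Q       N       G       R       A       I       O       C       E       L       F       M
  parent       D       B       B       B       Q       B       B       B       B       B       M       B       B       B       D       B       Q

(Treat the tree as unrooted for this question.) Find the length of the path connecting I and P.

The path is I–M–Q–P, which has 3 edges.

3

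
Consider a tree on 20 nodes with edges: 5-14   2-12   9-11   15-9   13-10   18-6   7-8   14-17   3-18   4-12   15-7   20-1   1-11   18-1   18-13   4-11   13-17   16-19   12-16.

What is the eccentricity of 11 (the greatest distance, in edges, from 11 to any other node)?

6

A farthest node from 11 is 5.
The path 11-1-18-13-17-14-5 has 6 edges.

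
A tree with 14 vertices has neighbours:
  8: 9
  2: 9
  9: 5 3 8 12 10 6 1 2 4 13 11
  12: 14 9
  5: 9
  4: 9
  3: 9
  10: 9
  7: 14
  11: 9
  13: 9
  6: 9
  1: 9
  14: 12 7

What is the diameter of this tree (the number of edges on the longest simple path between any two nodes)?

4

A longest path is 7–14–12–9–4, with 4 edges.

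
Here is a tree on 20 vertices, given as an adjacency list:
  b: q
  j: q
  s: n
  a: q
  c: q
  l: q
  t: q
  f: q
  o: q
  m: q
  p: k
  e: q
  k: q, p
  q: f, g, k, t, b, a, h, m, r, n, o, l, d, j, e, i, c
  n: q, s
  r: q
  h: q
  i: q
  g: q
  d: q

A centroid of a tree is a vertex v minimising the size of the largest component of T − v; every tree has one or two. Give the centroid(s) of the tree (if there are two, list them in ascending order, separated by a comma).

Delete q: the remaining components have sizes 2, 2, 1, 1, 1, 1, 1, 1, 1, 1, 1, 1, 1, 1, 1, 1, 1. Max 2 ≤ 10, so q is a centroid.
No neighbour of q does as well, so q is the unique centroid.

q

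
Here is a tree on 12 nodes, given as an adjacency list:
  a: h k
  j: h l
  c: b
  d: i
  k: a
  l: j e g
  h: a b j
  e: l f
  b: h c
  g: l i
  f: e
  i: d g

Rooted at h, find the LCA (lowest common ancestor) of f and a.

f's ancestor chain is f, e, l, j, h and a's is a, h; they first meet at h.

h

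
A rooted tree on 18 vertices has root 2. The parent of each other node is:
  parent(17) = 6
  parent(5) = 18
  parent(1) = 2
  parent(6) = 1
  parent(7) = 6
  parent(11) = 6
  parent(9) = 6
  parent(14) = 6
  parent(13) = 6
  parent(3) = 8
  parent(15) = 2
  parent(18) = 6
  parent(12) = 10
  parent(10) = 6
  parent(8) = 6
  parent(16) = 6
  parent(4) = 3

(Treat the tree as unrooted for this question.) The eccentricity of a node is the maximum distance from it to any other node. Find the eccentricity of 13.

Distances from 13 peak at 4, attained at 4 (15 also at distance 4).
13–6–8–3–4

4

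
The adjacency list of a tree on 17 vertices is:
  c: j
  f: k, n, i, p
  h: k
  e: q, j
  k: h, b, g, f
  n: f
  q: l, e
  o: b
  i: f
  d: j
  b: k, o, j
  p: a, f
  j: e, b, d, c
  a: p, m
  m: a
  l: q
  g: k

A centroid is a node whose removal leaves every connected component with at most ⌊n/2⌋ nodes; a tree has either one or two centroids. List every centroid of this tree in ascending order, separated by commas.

Removing k splits the tree into components of sizes 8, 6, 1, 1; the largest is 8 ≤ ⌊17/2⌋ = 8.
No neighbour of k does as well, so k is the unique centroid.

k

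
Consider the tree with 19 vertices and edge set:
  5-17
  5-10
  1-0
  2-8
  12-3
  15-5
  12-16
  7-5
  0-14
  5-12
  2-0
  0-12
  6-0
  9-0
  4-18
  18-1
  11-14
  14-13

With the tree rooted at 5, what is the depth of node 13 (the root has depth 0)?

4

Path from 5 to 13: 5 → 12 → 0 → 14 → 13, which has 4 edges.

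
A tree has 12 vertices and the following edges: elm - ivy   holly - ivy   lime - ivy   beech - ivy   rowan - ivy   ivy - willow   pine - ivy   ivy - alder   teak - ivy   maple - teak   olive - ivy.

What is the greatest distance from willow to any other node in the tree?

Distances from willow peak at 3, attained at maple.
willow-ivy-teak-maple

3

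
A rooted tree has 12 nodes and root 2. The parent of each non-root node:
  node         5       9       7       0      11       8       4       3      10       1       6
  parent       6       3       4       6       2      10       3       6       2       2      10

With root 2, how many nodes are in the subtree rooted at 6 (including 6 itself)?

7

Descendants of 6 (including itself): 6, 3, 5, 0, 9, 4, 7. That's 7.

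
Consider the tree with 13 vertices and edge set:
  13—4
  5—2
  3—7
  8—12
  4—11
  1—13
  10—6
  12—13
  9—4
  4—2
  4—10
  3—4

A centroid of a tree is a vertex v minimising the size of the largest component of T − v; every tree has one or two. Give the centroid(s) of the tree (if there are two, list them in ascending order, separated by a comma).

If 4 is removed the pieces have sizes 4, 2, 2, 2, 1, 1, all ≤ ⌊13/2⌋ = 6.
Every other node leaves some component of size > 6, so the centroid is unique.

4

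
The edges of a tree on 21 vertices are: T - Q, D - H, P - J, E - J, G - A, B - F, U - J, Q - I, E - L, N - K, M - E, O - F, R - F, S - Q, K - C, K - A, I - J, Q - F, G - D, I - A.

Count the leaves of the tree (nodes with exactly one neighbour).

12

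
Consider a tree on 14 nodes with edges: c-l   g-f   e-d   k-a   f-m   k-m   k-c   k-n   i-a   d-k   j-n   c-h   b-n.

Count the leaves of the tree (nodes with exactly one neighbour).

7

The leaves are b, e, g, h, i, j, l.
That is 7 leaves.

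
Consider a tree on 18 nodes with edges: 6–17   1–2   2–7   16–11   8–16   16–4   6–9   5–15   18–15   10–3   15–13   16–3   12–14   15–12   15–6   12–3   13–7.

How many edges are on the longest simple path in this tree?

8

Starting from 1, a farthest node is 4 at distance 8.
One longest path: 1-2-7-13-15-12-3-16-4.
So the diameter is 8.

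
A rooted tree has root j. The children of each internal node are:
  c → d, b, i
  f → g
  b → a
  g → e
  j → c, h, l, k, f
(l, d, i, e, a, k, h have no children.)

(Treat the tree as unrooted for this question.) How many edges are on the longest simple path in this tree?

Starting from e, a farthest node is a at distance 6.
One longest path: e - g - f - j - c - b - a.
So the diameter is 6.

6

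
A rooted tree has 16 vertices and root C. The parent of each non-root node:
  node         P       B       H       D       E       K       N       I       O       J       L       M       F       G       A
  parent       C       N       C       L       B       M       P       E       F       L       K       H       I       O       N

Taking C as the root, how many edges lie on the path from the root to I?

5

Climbing from I to the root: I – E – B – N – P – C. That's 5 steps.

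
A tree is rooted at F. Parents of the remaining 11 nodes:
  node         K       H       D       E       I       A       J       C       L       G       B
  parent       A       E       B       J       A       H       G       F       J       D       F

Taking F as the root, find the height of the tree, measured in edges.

8

A deepest node is K, reached by F–B–D–G–J–E–H–A–K.
That path has 8 edges, so the height is 8.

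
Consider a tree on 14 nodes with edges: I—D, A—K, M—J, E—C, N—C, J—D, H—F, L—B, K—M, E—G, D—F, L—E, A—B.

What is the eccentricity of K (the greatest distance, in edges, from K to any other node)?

6

A farthest node from K is N.
The path K-A-B-L-E-C-N has 6 edges.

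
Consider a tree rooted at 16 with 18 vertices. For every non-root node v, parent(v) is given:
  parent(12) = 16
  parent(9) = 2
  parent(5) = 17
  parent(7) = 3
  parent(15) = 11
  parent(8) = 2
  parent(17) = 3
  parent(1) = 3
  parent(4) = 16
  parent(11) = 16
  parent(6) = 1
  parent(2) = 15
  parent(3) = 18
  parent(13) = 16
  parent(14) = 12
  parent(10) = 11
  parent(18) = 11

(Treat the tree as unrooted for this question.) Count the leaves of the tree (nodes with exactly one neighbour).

9

The leaves are 4, 5, 6, 7, 8, 9, 10, 13, 14.
That is 9 leaves.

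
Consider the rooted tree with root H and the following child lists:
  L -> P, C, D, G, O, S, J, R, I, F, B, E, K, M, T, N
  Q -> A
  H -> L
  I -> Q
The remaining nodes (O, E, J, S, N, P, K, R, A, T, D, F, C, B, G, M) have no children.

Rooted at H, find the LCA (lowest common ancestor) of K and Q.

Path K→root: K L H; path Q→root: Q I L H.
First common node: L.

L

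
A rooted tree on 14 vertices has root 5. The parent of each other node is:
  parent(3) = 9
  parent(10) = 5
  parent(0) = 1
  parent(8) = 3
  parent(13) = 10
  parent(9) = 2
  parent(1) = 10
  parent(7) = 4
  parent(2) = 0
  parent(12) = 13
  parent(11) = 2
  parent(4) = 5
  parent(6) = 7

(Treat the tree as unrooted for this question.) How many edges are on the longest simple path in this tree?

10

BFS from 6 reaches 8 last, at distance 10; BFS from 8 confirms no node is farther.
Path: 6 - 7 - 4 - 5 - 10 - 1 - 0 - 2 - 9 - 3 - 8.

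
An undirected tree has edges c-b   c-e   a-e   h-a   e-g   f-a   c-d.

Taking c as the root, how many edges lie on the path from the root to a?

2

c–e–a — 2 edges.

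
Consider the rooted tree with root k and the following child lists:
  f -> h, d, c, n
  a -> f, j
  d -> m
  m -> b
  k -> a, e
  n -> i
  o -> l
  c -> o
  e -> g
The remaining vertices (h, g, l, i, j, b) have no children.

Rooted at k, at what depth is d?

3

k–a–f–d — 3 edges.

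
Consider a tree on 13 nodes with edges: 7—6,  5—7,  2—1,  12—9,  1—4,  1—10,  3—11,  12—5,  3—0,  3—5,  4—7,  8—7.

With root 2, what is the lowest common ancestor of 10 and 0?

1

10's ancestor chain is 10, 1, 2 and 0's is 0, 3, 5, 7, 4, 1, 2; they first meet at 1.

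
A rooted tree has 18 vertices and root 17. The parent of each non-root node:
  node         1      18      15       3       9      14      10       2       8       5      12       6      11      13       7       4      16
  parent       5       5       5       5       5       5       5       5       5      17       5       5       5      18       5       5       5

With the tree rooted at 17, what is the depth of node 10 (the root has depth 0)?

17–5–10 — 2 edges.

2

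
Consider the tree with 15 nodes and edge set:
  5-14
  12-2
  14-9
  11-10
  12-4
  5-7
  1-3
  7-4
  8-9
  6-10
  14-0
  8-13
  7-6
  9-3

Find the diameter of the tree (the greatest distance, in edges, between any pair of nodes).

8

A longest path is 13 – 8 – 9 – 14 – 5 – 7 – 6 – 10 – 11, with 8 edges.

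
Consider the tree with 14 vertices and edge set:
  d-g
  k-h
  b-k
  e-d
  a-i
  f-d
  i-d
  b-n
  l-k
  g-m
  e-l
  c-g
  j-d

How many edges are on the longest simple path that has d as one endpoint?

5

A farthest node from d is n.
The path d – e – l – k – b – n has 5 edges.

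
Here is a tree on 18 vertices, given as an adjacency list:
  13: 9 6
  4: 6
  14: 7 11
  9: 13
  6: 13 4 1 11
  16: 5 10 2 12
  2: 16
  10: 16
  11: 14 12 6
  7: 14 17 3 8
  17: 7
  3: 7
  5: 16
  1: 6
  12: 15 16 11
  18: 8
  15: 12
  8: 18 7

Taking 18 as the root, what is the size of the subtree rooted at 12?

6

The subtree rooted at 12 contains: 12, 16, 15, 10, 5, 2 — 6 nodes.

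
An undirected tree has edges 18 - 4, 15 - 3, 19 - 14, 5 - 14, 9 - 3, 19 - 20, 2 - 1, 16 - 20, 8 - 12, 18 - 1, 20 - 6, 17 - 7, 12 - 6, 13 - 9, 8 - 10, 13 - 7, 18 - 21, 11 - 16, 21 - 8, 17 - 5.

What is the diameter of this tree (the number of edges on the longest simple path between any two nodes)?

Starting from 15, a farthest node is 2 at distance 16.
One longest path: 15 – 3 – 9 – 13 – 7 – 17 – 5 – 14 – 19 – 20 – 6 – 12 – 8 – 21 – 18 – 1 – 2.
So the diameter is 16.

16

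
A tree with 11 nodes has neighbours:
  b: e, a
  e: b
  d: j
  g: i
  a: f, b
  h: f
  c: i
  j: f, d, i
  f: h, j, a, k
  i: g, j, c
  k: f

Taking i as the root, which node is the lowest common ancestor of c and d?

Ancestors of c (toward the root): c, i.
Ancestors of d: d, j, i.
The deepest node appearing in both lists is i.

i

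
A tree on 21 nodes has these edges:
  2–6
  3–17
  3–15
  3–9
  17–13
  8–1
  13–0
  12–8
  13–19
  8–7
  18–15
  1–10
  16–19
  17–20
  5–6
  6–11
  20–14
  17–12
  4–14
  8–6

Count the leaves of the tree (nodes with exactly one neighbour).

10

Exactly 10 nodes have a single neighbour: 0, 2, 4, 5, 7, 9, 10, 11, 16, 18.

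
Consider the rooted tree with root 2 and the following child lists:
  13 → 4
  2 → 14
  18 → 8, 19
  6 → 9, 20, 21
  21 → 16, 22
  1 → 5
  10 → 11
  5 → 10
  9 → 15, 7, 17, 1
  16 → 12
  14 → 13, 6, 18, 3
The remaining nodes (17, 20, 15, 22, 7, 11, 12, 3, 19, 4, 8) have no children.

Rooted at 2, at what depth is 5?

5

Path from 2 to 5: 2 – 14 – 6 – 9 – 1 – 5, which has 5 edges.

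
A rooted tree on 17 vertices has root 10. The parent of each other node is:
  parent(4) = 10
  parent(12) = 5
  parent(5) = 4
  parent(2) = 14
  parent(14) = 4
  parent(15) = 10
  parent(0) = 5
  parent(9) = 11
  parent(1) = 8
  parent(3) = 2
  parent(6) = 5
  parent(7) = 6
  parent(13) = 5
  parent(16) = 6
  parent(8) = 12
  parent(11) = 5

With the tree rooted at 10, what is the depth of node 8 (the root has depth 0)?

4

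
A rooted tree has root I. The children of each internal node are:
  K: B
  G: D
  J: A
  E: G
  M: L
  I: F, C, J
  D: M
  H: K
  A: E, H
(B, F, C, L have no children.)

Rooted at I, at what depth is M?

6

Climbing from M to the root: M → D → G → E → A → J → I. That's 6 steps.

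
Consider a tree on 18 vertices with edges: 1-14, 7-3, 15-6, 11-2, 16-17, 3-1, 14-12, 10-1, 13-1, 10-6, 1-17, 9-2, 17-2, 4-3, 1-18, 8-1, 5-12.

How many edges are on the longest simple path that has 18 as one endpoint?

The node farthest from 18 is 9 (5, 15, 11 also at distance 4), via 18 – 1 – 17 – 2 – 9 — 4 edges.

4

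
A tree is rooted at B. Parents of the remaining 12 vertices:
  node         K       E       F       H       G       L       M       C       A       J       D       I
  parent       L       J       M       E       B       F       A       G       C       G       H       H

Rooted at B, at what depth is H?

Climbing from H to the root: H → E → J → G → B. That's 4 steps.

4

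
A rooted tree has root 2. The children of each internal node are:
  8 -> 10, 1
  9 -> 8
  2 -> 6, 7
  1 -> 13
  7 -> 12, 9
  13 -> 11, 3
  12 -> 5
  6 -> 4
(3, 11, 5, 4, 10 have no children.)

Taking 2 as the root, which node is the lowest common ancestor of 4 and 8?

Ancestors of 4 (toward the root): 4, 6, 2.
Ancestors of 8: 8, 9, 7, 2.
The deepest node appearing in both lists is 2.

2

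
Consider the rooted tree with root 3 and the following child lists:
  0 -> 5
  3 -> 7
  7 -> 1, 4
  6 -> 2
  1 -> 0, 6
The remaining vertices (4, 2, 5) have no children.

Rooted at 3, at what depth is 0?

3

Climbing from 0 to the root: 0–1–7–3. That's 3 steps.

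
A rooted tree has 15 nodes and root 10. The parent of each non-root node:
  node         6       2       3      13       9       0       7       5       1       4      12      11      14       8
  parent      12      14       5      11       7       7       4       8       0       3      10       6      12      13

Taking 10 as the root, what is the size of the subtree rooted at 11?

Descendants of 11 (including itself): 11, 13, 8, 5, 3, 4, 7, 0, 9, 1. That's 10.

10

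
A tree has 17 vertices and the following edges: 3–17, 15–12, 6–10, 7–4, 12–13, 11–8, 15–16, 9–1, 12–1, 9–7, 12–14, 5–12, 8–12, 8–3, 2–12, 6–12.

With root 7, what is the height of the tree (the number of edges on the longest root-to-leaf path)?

17 sits deepest: 7-9-1-12-8-3-17 — 6 edges from the root.

6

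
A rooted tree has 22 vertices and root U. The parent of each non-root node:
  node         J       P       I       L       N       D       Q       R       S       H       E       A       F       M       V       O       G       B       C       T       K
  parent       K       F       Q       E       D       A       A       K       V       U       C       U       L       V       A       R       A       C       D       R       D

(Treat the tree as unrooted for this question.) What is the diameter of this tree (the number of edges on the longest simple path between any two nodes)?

A longest path is P – F – L – E – C – D – A – V – S, with 8 edges.

8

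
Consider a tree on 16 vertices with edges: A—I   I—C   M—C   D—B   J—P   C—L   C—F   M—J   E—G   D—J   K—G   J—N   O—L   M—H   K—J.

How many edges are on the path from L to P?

L–C–M–J–P: 4 edges.

4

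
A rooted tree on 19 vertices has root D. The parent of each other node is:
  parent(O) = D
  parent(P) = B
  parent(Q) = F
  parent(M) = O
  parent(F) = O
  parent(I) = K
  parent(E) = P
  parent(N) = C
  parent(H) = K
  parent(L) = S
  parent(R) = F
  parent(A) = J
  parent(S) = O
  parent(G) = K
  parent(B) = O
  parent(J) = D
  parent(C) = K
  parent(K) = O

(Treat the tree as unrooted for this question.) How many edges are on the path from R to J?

4

The path is R – F – O – D – J, which has 4 edges.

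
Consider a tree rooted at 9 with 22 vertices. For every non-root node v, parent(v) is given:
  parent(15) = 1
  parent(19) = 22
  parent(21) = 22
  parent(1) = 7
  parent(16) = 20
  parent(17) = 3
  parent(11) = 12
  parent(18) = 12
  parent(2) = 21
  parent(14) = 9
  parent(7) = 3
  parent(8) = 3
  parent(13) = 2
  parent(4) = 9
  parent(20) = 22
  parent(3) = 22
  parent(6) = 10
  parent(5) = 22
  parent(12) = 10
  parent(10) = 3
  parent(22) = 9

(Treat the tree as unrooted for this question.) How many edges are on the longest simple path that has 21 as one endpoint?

The node farthest from 21 is 11 (15, 18 also at distance 5), via 21-22-3-10-12-11 — 5 edges.

5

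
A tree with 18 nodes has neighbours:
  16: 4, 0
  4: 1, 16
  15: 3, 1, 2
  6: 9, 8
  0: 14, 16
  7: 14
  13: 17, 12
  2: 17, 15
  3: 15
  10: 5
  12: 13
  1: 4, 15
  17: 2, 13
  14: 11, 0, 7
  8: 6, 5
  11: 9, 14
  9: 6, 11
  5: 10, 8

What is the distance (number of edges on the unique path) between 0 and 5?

Walking from 0: 0 – 14 – 11 – 9 – 6 – 8 – 5. Length 6.

6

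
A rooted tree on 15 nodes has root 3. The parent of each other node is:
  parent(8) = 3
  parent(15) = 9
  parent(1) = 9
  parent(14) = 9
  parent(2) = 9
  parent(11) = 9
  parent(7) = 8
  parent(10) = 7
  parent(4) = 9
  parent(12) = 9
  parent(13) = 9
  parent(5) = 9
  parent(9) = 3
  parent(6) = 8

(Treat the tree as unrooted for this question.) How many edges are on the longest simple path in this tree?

Starting from 10, a farthest node is 13 at distance 5.
One longest path: 10-7-8-3-9-13.
So the diameter is 5.

5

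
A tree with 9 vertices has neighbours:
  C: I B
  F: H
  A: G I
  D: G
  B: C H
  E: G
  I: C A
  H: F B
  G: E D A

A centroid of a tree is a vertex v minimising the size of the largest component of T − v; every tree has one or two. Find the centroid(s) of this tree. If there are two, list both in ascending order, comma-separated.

Removing I splits the tree into components of sizes 4, 4; the largest is 4 ≤ ⌊9/2⌋ = 4.
Every other node leaves some component of size > 4, so the centroid is unique.

I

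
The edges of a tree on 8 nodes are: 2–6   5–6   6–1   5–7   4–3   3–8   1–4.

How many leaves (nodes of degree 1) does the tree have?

Exactly 3 nodes have a single neighbour: 2, 7, 8.

3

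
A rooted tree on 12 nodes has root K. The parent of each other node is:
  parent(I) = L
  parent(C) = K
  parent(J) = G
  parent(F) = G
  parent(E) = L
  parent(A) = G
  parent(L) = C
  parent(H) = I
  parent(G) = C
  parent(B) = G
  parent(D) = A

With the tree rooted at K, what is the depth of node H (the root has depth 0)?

4

Climbing from H to the root: H → I → L → C → K. That's 4 steps.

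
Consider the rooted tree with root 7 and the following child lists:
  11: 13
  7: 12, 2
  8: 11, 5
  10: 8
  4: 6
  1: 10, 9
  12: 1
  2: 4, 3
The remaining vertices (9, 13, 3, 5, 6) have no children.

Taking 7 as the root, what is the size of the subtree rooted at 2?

4

The subtree rooted at 2 contains: 2, 3, 4, 6 — 4 nodes.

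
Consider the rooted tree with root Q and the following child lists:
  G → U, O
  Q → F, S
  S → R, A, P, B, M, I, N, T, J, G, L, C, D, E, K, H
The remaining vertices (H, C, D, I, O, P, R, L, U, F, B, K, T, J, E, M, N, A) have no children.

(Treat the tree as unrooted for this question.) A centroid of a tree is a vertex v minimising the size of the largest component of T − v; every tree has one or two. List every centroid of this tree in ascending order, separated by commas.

Delete S: the remaining components have sizes 3, 2, 1, 1, 1, 1, 1, 1, 1, 1, 1, 1, 1, 1, 1, 1, 1. Max 3 ≤ 10, so S is a centroid.
Every other node leaves some component of size > 10, so the centroid is unique.

S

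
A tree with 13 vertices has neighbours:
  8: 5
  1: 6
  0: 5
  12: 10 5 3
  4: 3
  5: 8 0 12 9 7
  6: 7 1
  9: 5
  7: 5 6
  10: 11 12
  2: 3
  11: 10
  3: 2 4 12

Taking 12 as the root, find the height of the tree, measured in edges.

The longest root-to-leaf path is 12 – 5 – 7 – 6 – 1 (4 edges).

4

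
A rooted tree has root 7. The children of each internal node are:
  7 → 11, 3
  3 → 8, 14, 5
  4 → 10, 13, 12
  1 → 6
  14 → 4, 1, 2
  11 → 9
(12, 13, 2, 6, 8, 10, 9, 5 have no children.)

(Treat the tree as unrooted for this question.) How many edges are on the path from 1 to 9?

5

The path is 1–14–3–7–11–9, which has 5 edges.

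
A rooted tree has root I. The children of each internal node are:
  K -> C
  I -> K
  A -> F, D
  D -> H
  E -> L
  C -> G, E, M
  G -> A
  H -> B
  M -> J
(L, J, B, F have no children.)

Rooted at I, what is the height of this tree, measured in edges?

7

B sits deepest: I → K → C → G → A → D → H → B — 7 edges from the root.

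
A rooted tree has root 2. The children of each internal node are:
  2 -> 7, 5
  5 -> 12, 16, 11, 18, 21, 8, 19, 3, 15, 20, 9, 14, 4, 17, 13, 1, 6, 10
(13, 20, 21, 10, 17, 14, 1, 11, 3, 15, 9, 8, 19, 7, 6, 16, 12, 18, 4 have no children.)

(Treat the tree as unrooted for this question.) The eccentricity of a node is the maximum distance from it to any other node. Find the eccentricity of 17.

3

The node farthest from 17 is 7, via 17-5-2-7 — 3 edges.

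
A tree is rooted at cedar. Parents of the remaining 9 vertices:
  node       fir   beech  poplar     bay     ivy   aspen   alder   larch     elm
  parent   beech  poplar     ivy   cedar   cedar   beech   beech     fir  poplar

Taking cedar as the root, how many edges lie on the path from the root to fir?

Climbing from fir to the root: fir – beech – poplar – ivy – cedar. That's 4 steps.

4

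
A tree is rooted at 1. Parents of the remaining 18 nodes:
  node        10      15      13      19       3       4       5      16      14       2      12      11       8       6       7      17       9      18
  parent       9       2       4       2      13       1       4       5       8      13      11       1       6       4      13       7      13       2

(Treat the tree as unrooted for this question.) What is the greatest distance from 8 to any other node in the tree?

A farthest node from 8 is 12 (19, 10, 18, 17, 15 also at distance 5).
The path 8–6–4–1–11–12 has 5 edges.

5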